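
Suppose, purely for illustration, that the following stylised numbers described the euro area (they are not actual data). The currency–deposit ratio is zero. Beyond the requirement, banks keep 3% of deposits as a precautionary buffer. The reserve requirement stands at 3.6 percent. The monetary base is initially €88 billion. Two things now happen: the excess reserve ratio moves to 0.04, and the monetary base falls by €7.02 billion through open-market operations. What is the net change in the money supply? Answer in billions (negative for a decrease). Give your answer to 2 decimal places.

-267.81 billion

Before: m₁ = 1 / (0.036 + 0.03) ≈ 15.15152, MB₁ = 88, so M₁ = 15.15152 × 88 ≈ 1333.3338 billion.
After: m₂ = 1 / (0.036 + 0.04) ≈ 13.15789, MB₂ = 88 − 7.02 = 80.98, so M₂ = 13.15789 × 80.98 ≈ 1065.5259 billion.
ΔM = M₂ − M₁ = 1065.5259 − 1333.3338 = -267.8079 billion.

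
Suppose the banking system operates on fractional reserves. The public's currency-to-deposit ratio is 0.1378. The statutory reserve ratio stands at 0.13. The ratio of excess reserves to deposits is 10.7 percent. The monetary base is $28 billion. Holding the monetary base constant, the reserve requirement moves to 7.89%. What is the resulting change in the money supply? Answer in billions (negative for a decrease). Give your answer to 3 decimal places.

$13.418 billion

Initially m₁ = (1 + 0.1378) / (0.13 + 0.107 + 0.1378) ≈ 3.035752, so M₁ = 3.035752 × 28 ≈ 85.0011 billion.
After the change m₂ = (1 + 0.1378) / (0.0789 + 0.107 + 0.1378) ≈ 3.514983, so M₂ = 3.514983 × 28 ≈ 98.4195 billion.
ΔM = M₂ − M₁ = 98.4195 − 85.0011 = 13.4184 billion.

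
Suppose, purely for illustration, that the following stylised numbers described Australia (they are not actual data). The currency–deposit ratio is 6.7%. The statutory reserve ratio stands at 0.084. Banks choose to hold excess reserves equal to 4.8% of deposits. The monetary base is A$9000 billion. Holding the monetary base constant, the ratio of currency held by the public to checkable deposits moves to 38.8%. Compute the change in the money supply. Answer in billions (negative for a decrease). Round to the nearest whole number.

Initially m₁ = (1 + 0.067) / (0.084 + 0.048 + 0.067) ≈ 5.36181, so M₁ = 5.36181 × 9000 = 48256.29 billion.
After the change m₂ = (1 + 0.388) / (0.084 + 0.048 + 0.388) ≈ 2.66923, so M₂ = 2.66923 × 9000 = 24023.07 billion.
ΔM = M₂ − M₁ = 24023.07 − 48256.29 = -24233.22 billion.

-24233 billion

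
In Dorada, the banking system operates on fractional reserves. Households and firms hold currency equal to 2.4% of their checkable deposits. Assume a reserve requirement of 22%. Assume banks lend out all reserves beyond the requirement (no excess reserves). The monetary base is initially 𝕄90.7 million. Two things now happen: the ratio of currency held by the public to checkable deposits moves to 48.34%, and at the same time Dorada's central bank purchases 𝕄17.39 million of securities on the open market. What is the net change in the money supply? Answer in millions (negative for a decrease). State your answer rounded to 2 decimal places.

Before: m₁ = (1 + 0.024) / (0.22 + 0.024) ≈ 4.196721, MB₁ = 90.7, so M₁ = 4.196721 × 90.7 ≈ 380.6426 million.
After: m₂ = (1 + 0.4834) / (0.22 + 0.4834) ≈ 2.108900, MB₂ = 90.7 + 17.39 = 108.09, so M₂ = 2.108900 × 108.09 ≈ 227.951 million.
ΔM = M₂ − M₁ = 227.951 − 380.6426 = -152.6916 million.

-152.69 million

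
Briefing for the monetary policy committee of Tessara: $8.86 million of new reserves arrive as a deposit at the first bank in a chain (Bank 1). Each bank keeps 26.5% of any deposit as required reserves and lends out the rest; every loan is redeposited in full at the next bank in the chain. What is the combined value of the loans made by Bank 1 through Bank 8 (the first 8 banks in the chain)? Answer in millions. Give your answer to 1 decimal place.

Bank i lends (1 − rr)^i of the original deposit: Bank 1 lends 8.86·0.7350 = 6.5121, Bank 2 lends 8.86·0.7350² ≈ 4.7864, and so on.
Summing a geometric series: total = 8.86·[0.7350·(1 − 0.7350^8) / (1 − 0.7350)] ≈ 22.4809 million.

$22.5 million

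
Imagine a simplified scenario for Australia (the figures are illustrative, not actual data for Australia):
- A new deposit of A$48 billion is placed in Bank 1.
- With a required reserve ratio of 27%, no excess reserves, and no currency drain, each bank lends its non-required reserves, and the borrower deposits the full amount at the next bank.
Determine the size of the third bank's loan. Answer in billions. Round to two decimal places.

Each bank lends a fraction (1 − rr) = 0.7300 of the deposit it receives, so Bank 3 receives 48·0.7300^2 and lends 48·0.7300^3 ≈ 18.6728 billion.

A$18.67 billion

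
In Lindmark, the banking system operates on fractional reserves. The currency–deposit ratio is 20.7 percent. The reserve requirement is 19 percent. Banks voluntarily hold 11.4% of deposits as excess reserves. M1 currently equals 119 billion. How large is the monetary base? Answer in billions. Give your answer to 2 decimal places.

50.38 billion

The money multiplier is m = (1 + c) / (rr + e + c) = (1 + 0.207) / (0.19 + 0.114 + 0.207) ≈ 2.362035.
MB = M / m = 119 / 2.362035 ≈ 50.3803 billion.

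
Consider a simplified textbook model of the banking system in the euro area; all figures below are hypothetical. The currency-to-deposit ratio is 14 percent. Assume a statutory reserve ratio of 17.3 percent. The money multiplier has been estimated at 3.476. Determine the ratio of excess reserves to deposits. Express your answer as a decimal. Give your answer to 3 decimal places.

Using m = 3.476. Since m = (1 + c)/(c + rr + e), the denominator satisfies c + rr + e = (1 + c)/m = (1 + 0.14) / 3.476 ≈ 0.327963.
With c = 0.14 and rr = 0.173, the ratio of excess reserves to deposits is 0.327963 − 0.14 − 0.173 = 0.014963.

0.015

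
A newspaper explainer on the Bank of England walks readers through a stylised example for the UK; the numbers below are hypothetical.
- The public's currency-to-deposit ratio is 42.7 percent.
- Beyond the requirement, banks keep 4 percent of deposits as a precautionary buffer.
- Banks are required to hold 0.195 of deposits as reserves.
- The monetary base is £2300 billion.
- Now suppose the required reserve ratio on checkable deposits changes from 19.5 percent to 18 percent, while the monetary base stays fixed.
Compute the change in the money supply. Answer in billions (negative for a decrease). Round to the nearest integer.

£115 billion

Initially m₁ = (1 + 0.427) / (0.195 + 0.04 + 0.427) ≈ 2.15559, so M₁ = 2.15559 × 2300 = 4957.857 billion.
After the change m₂ = (1 + 0.427) / (0.18 + 0.04 + 0.427) ≈ 2.20556, so M₂ = 2.20556 × 2300 = 5072.788 billion.
ΔM = M₂ − M₁ = 5072.788 − 4957.857 = 114.931 billion.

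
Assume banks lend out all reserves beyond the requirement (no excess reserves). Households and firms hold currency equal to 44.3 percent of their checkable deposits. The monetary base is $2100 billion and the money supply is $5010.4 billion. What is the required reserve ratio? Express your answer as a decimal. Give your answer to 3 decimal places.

Using m = M/MB = 5010.4/2100 ≈ 2.385905. Since m = (1 + c)/(c + rr + e), the denominator satisfies c + rr + e = (1 + c)/m = (1 + 0.443) / 2.385905 ≈ 0.604802.
With c = 0.443 and e = 0, the required reserve ratio is 0.604802 − 0.443 − 0 = 0.161802.

0.162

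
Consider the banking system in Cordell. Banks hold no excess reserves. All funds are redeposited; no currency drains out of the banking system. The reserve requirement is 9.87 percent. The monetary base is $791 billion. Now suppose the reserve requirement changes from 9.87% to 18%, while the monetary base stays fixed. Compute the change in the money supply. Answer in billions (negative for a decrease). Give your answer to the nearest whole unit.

-3620 billion

Initially m₁ = 1 / (0.0987) ≈ 10.1317, so M₁ = 10.1317 × 791 = 8014.1747 billion.
After the change m₂ = 1 / (0.18) ≈ 5.5556, so M₂ = 5.5556 × 791 = 4394.4796 billion.
ΔM = M₂ − M₁ = 4394.4796 − 8014.1747 = -3619.6951 billion.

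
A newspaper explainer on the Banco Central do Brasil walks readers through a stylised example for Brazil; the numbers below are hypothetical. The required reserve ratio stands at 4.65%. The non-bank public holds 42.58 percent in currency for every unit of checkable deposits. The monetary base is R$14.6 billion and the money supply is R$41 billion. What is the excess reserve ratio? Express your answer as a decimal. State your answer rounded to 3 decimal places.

0.035

Using m = M/MB = 41/14.6 ≈ 2.808219. Since m = (1 + c)/(c + rr + e), the denominator satisfies c + rr + e = (1 + c)/m = (1 + 0.4258) / 2.808219 ≈ 0.507724.
With c = 0.4258 and rr = 0.0465, the excess reserve ratio is 0.507724 − 0.4258 − 0.0465 = 0.035424.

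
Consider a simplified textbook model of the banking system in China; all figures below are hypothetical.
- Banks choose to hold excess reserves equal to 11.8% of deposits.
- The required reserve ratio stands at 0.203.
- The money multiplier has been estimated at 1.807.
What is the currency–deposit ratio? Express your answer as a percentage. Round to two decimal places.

Using m = 1.807. From m = (1 + c)/(c + rr + e), rearranging gives 1 + c = m·(c + rr + e), so c·(1 − m) = m·(rr + e) − 1.
Hence c = [m·(rr + e) − 1]/(1 − m) = [1.807 × (0.203 + 0.118) − 1] / (1 − 1.807) ≈ 0.520388.

52.04%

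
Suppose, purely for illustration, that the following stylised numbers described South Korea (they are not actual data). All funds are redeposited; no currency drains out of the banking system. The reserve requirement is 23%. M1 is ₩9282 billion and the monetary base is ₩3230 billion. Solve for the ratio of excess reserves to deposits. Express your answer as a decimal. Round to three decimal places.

0.118

Using m = M/MB = 9282/3230 ≈ 2.873684. Since m = (1 + c)/(c + rr + e), the denominator satisfies c + rr + e = (1 + c)/m = (1 + 0) / 2.873684 ≈ 0.347985.
With c = 0 and rr = 0.23, the ratio of excess reserves to deposits is 0.347985 − 0 − 0.23 = 0.117985.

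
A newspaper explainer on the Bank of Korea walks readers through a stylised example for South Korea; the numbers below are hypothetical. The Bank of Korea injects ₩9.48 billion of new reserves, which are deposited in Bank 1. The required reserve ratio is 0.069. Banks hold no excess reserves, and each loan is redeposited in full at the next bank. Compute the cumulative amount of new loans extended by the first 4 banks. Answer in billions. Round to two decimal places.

₩31.81 billion

Bank i lends (1 − rr)^i of the original deposit: Bank 1 lends 9.48·0.9310 ≈ 8.8259, Bank 2 lends 9.48·0.9310² ≈ 8.2169, and so on.
Summing a geometric series: total = 9.48·[0.9310·(1 − 0.9310^4) / (1 − 0.9310)] ≈ 31.8148 billion.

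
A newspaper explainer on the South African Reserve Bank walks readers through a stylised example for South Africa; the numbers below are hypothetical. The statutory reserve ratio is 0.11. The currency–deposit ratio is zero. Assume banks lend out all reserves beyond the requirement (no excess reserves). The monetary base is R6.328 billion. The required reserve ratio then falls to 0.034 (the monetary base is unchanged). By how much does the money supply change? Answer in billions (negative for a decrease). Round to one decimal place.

Initially m₁ = 1 / (0.11) ≈ 9.0909, so M₁ = 9.0909 × 6.328 ≈ 57.5272 billion.
After the change m₂ = 1 / (0.034) ≈ 29.4118, so M₂ = 29.4118 × 6.328 ≈ 186.1179 billion.
ΔM = M₂ − M₁ = 186.1179 − 57.5272 = 128.5907 billion.

R128.6 billion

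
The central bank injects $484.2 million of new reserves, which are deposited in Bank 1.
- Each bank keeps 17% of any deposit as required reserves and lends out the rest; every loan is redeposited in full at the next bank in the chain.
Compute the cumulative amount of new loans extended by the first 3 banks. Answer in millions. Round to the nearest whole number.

Bank i lends (1 − rr)^i of the original deposit: Bank 1 lends 484.2·0.8300 = 401.8860, Bank 2 lends 484.2·0.8300² ≈ 333.5654, and so on.
Summing a geometric series: total = 484.2·[0.8300·(1 − 0.8300^3) / (1 − 0.8300)] ≈ 1012.3106 million.

$1012 million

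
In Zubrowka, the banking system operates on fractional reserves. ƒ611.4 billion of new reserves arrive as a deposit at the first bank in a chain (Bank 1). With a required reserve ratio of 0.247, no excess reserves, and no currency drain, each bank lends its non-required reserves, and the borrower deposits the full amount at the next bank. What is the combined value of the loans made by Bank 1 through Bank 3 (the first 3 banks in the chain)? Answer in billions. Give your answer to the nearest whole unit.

ƒ1068 billion

Bank i lends (1 − rr)^i of the original deposit: Bank 1 lends 611.4·0.7530 = 460.3842, Bank 2 lends 611.4·0.7530² ≈ 346.6693, and so on.
Summing a geometric series: total = 611.4·[0.7530·(1 − 0.7530^3) / (1 − 0.7530)] ≈ 1068.0955 billion.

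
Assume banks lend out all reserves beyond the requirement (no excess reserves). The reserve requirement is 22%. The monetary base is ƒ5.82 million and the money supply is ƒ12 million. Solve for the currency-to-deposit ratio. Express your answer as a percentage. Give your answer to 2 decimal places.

Using m = M/MB = 12/5.82 ≈ 2.061856. From m = (1 + c)/(c + rr + e), rearranging gives 1 + c = m·(c + rr + e), so c·(1 − m) = m·(rr + e) − 1.
Hence c = [m·(rr + e) − 1]/(1 − m) = [2.061856 × (0.22 + 0) − 1] / (1 − 2.061856) ≈ 0.514563.

51.46%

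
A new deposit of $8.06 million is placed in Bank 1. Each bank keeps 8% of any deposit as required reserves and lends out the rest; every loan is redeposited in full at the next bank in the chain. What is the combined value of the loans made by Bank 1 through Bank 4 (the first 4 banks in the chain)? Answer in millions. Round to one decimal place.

$26.3 million

Bank i lends (1 − rr)^i of the original deposit: Bank 1 lends 8.06·0.9200 = 7.4152, Bank 2 lends 8.06·0.9200² ≈ 6.8220, and so on.
Summing a geometric series: total = 8.06·[0.9200·(1 − 0.9200^4) / (1 − 0.9200)] ≈ 26.2875 million.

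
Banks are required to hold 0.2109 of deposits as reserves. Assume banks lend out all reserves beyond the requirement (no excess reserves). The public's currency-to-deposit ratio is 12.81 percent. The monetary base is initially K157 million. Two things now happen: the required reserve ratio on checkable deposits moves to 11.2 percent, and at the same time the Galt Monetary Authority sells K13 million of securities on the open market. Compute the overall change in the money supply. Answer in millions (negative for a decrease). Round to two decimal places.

K154.12 million

Before: m₁ = (1 + 0.1281) / (0.2109 + 0.1281) ≈ 3.327729, MB₁ = 157, so M₁ = 3.327729 × 157 ≈ 522.4535 million.
After: m₂ = (1 + 0.1281) / (0.112 + 0.1281) ≈ 4.698459, MB₂ = 157 − 13 = 144, so M₂ = 4.698459 × 144 ≈ 676.5781 million.
ΔM = M₂ − M₁ = 676.5781 − 522.4535 = 154.1246 million.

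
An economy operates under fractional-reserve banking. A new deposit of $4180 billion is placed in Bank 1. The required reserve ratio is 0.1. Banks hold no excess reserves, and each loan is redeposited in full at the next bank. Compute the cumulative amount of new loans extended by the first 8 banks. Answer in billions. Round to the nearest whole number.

$21426 billion

Bank i lends (1 − rr)^i of the original deposit: Bank 1 lends 4180·0.9000 = 3762.0000, Bank 2 lends 4180·0.9000² = 3385.8000, and so on.
Summing a geometric series: total = 4180·[0.9000·(1 − 0.9000^8) / (1 − 0.9000)] ≈ 21425.8236 billion.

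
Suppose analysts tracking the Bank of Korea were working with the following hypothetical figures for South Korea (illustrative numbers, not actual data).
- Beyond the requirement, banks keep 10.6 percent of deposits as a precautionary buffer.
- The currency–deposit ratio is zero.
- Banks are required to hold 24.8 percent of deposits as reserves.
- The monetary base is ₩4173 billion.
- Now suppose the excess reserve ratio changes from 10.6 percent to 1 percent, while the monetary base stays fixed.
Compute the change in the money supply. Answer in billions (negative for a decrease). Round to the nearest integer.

₩4386 billion

Initially m₁ = 1 / (0.248 + 0.106) ≈ 2.82486, so M₁ = 2.82486 × 4173 ≈ 11788.1408 billion.
After the change m₂ = 1 / (0.248 + 0.01) ≈ 3.87597, so M₂ = 3.87597 × 4173 ≈ 16174.4228 billion.
ΔM = M₂ − M₁ = 16174.4228 − 11788.1408 = 4386.282 billion.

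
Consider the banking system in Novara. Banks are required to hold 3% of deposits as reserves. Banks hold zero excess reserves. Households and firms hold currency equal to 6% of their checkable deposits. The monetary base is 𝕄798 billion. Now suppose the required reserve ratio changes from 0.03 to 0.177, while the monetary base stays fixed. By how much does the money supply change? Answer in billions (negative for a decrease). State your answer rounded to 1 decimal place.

-5829.6 billion

Initially m₁ = (1 + 0.06) / (0.03 + 0.06) ≈ 11.77778, so M₁ = 11.77778 × 798 ≈ 9398.6684 billion.
After the change m₂ = (1 + 0.06) / (0.177 + 0.06) ≈ 4.47257, so M₂ = 4.47257 × 798 ≈ 3569.1109 billion.
ΔM = M₂ − M₁ = 3569.1109 − 9398.6684 = -5829.5575 billion.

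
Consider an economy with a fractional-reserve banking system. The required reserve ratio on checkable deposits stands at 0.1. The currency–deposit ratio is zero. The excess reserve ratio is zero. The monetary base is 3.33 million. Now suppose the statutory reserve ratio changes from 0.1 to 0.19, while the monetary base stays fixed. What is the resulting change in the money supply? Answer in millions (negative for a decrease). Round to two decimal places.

-15.77 million

Initially m₁ = 1 / (0.1) = 10, so M₁ = 10 × 3.33 = 33.3 million.
After the change m₂ = 1 / (0.19) ≈ 5.2632, so M₂ = 5.2632 × 3.33 ≈ 17.5265 million.
ΔM = M₂ − M₁ = 17.5265 − 33.3 = -15.7735 million.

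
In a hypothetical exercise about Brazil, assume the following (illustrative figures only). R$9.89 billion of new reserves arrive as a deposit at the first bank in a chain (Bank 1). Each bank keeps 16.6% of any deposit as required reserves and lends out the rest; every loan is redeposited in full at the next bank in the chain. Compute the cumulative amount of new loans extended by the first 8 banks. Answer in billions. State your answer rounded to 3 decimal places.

Bank i lends (1 − rr)^i of the original deposit: Bank 1 lends 9.89·0.8340 ≈ 8.2483, Bank 2 lends 9.89·0.8340² ≈ 6.8790, and so on.
Summing a geometric series: total = 9.89·[0.8340·(1 − 0.8340^8) / (1 − 0.8340)] ≈ 38.0582 billion.

R$38.058 billion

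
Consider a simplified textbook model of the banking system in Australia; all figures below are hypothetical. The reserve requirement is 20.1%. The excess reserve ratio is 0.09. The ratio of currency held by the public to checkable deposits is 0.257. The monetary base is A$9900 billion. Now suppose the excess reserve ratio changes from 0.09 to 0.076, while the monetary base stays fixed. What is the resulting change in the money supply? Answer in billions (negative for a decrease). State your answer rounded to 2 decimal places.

Initially m₁ = (1 + 0.257) / (0.201 + 0.09 + 0.257) ≈ 2.2937956, so M₁ = 2.2937956 × 9900 ≈ 22708.5764 billion.
After the change m₂ = (1 + 0.257) / (0.201 + 0.076 + 0.257) ≈ 2.3539326, so M₂ = 2.3539326 × 9900 ≈ 23303.9327 billion.
ΔM = M₂ − M₁ = 23303.9327 − 22708.5764 = 595.3563 billion.

A$595.36 billion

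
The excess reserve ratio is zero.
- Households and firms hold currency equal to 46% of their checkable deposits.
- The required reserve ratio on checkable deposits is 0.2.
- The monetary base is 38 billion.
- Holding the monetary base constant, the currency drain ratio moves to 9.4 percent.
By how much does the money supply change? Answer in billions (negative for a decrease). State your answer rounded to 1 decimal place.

Initially m₁ = (1 + 0.46) / (0.2 + 0.46) ≈ 2.2121, so M₁ = 2.2121 × 38 = 84.0598 billion.
After the change m₂ = (1 + 0.094) / (0.2 + 0.094) ≈ 3.7211, so M₂ = 3.7211 × 38 = 141.4018 billion.
ΔM = M₂ − M₁ = 141.4018 − 84.0598 = 57.342 billion.

57.3 billion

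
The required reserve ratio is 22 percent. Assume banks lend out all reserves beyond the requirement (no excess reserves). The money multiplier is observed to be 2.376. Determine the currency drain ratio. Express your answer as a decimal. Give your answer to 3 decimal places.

Using m = 2.376. From m = (1 + c)/(c + rr + e), rearranging gives 1 + c = m·(c + rr + e), so c·(1 − m) = m·(rr + e) − 1.
Hence c = [m·(rr + e) − 1]/(1 − m) = [2.376 × (0.22 + 0) − 1] / (1 − 2.376) ≈ 0.346860.

0.347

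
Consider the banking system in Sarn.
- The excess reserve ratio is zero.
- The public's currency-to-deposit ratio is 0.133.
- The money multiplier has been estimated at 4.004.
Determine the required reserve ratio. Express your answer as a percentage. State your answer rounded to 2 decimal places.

15.00%

Using m = 4.004. Since m = (1 + c)/(c + rr + e), the denominator satisfies c + rr + e = (1 + c)/m = (1 + 0.133) / 4.004 ≈ 0.282967.
With c = 0.133 and e = 0, the required reserve ratio is 0.282967 − 0.133 − 0 = 0.149967.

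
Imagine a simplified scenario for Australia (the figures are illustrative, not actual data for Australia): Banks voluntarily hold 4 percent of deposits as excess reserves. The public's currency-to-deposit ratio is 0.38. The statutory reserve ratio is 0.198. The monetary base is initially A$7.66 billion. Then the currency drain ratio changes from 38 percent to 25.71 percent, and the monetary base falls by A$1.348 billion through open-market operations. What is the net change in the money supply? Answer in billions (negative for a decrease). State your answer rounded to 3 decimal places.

-1.078 billion

Before: m₁ = (1 + 0.38) / (0.198 + 0.04 + 0.38) ≈ 2.23301, MB₁ = 7.66, so M₁ = 2.23301 × 7.66 ≈ 17.1049 billion.
After: m₂ = (1 + 0.2571) / (0.198 + 0.04 + 0.2571) ≈ 2.53908, MB₂ = 7.66 − 1.348 = 6.312, so M₂ = 2.53908 × 6.312 ≈ 16.0267 billion.
ΔM = M₂ − M₁ = 16.0267 − 17.1049 = -1.0782 billion.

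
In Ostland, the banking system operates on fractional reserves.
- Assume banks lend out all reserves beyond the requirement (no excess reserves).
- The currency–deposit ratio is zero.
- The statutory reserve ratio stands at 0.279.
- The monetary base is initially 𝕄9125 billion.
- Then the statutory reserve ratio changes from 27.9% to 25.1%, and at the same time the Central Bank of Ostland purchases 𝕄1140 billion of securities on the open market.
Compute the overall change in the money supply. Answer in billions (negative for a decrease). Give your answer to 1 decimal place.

𝕄8190.3 billion

Before: m₁ = 1 / (0.279) ≈ 3.5842294, MB₁ = 9125, so M₁ = 3.5842294 × 9125 ≈ 32706.0933 billion.
After: m₂ = 1 / (0.251) ≈ 3.9840637, MB₂ = 9125 + 1140 = 10265, so M₂ = 3.9840637 × 10265 ≈ 40896.4139 billion.
ΔM = M₂ − M₁ = 40896.4139 − 32706.0933 = 8190.3206 billion.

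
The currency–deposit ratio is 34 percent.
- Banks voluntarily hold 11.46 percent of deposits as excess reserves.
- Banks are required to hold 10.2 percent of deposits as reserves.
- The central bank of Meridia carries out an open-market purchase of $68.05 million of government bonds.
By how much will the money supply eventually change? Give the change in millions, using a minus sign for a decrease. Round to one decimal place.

The money multiplier is m = (1 + c) / (rr + e + c) = (1 + 0.34) / (0.102 + 0.1146 + 0.34) ≈ 2.4075.
The purchase adds 68.05 million of base, so ΔM = m × ΔMB = 2.4075 × (+68.05) ≈ 163.8304 million.

$163.8 million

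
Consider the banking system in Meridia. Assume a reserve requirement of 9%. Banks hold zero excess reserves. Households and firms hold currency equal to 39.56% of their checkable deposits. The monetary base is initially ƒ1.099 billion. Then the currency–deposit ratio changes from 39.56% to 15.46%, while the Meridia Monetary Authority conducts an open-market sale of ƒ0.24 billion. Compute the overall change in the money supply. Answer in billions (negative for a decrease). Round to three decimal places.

ƒ0.896 billion

Before: m₁ = (1 + 0.3956) / (0.09 + 0.3956) ≈ 2.87397, MB₁ = 1.099, so M₁ = 2.87397 × 1.099 ≈ 3.1585 billion.
After: m₂ = (1 + 0.1546) / (0.09 + 0.1546) ≈ 4.72036, MB₂ = 1.099 − 0.24 = 0.859, so M₂ = 4.72036 × 0.859 ≈ 4.0548 billion.
ΔM = M₂ − M₁ = 4.0548 − 3.1585 = 0.8963 billion.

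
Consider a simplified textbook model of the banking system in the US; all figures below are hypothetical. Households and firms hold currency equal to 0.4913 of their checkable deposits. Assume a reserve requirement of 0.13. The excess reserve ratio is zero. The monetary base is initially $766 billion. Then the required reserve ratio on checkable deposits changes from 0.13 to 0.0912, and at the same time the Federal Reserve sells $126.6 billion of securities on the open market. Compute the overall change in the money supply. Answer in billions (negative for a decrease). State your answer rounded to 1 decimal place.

Before: m₁ = (1 + 0.4913) / (0.13 + 0.4913) ≈ 2.40029, MB₁ = 766, so M₁ = 2.40029 × 766 ≈ 1838.6221 billion.
After: m₂ = (1 + 0.4913) / (0.0912 + 0.4913) ≈ 2.56017, MB₂ = 766 − 126.6 = 639.4, so M₂ = 2.56017 × 639.4 ≈ 1636.9727 billion.
ΔM = M₂ − M₁ = 1636.9727 − 1838.6221 = -201.6494 billion.

-201.6 billion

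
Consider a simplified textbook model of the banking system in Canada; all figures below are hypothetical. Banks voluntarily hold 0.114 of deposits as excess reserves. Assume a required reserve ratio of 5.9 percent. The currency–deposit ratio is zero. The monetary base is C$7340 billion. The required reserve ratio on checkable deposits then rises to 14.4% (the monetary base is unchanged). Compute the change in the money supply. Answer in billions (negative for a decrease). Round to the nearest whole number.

-13978 billion

Initially m₁ = 1 / (0.059 + 0.114) ≈ 5.78035, so M₁ = 5.78035 × 7340 = 42427.769 billion.
After the change m₂ = 1 / (0.144 + 0.114) ≈ 3.87597, so M₂ = 3.87597 × 7340 = 28449.6198 billion.
ΔM = M₂ − M₁ = 28449.6198 − 42427.769 = -13978.1492 billion.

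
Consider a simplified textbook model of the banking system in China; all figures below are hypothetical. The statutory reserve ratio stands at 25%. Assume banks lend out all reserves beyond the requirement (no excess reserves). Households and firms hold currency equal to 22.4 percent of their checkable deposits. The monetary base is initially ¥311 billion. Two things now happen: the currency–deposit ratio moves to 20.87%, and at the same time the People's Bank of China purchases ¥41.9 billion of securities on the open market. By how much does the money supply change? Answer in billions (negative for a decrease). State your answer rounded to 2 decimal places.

Before: m₁ = (1 + 0.224) / (0.25 + 0.224) ≈ 2.582278, MB₁ = 311, so M₁ = 2.582278 × 311 ≈ 803.0885 billion.
After: m₂ = (1 + 0.2087) / (0.25 + 0.2087) ≈ 2.635056, MB₂ = 311 + 41.9 = 352.9, so M₂ = 2.635056 × 352.9 ≈ 929.9113 billion.
ΔM = M₂ − M₁ = 929.9113 − 803.0885 = 126.8228 billion.

¥126.82 billion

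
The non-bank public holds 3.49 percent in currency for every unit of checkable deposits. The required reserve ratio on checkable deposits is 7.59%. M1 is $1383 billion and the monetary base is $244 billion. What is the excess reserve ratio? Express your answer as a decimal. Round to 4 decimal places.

Using m = M/MB = 1383/244 ≈ 5.668033. Since m = (1 + c)/(c + rr + e), the denominator satisfies c + rr + e = (1 + c)/m = (1 + 0.0349) / 5.668033 ≈ 0.182585.
With c = 0.0349 and rr = 0.0759, the excess reserve ratio is 0.182585 − 0.0349 − 0.0759 = 0.071785.

0.0718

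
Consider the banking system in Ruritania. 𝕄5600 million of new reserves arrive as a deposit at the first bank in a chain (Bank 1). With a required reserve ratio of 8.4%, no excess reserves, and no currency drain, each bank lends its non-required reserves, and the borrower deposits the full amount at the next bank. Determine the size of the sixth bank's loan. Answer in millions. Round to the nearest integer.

𝕄3308 million

Each bank lends a fraction (1 − rr) = 0.9160 of the deposit it receives, so Bank 6 receives 5600·0.9160^5 and lends 5600·0.9160^6 ≈ 3307.9647 million.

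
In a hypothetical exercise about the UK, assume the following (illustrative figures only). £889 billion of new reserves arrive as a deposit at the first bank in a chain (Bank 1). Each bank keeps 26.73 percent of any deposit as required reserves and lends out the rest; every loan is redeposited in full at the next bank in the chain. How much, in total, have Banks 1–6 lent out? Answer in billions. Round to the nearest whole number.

Bank i lends (1 − rr)^i of the original deposit: Bank 1 lends 889·0.7327 = 651.3703, Bank 2 lends 889·0.7327² ≈ 477.2590, and so on.
Summing a geometric series: total = 889·[0.7327·(1 − 0.7327^6) / (1 − 0.7327)] ≈ 2059.8122 billion.

£2060 billion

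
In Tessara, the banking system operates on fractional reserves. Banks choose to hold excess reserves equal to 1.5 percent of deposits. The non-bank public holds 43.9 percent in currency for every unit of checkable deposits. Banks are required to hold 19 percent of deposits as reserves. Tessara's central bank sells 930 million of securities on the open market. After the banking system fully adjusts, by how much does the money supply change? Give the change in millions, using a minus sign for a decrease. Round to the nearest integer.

The money multiplier is m = (1 + c) / (rr + e + c) = (1 + 0.439) / (0.19 + 0.015 + 0.439) ≈ 2.2345.
The sale removes 930 million of base, so ΔM = m × ΔMB = 2.2345 × (−930) = -2078.085 million.

-2078 million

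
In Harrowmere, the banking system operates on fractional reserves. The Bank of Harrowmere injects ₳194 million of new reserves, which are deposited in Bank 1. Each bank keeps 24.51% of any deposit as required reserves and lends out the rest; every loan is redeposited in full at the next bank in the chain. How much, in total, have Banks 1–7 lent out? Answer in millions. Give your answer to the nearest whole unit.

₳514 million

Bank i lends (1 − rr)^i of the original deposit: Bank 1 lends 194·0.7549 = 146.4506, Bank 2 lends 194·0.7549² ≈ 110.5556, and so on.
Summing a geometric series: total = 194·[0.7549·(1 − 0.7549^7) / (1 − 0.7549)] ≈ 514.0353 million.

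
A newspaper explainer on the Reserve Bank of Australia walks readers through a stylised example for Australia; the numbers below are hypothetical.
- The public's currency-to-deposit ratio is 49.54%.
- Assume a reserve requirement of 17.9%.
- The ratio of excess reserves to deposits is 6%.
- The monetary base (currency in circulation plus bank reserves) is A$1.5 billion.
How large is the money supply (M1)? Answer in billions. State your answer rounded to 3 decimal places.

A$3.054 billion

The money multiplier is m = (1 + c) / (rr + e + c) = (1 + 0.4954) / (0.179 + 0.06 + 0.4954) ≈ 2.03622.
So M = m × MB = 2.03622 × 1.5 ≈ 3.0543 billion.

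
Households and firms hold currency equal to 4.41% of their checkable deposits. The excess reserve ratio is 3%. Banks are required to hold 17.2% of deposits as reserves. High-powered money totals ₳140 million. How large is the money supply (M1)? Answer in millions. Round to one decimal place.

₳594.0 million

The money multiplier is m = (1 + c) / (rr + e + c) = (1 + 0.0441) / (0.172 + 0.03 + 0.0441) ≈ 4.24258.
So M = m × MB = 4.24258 × 140 = 593.9612 million.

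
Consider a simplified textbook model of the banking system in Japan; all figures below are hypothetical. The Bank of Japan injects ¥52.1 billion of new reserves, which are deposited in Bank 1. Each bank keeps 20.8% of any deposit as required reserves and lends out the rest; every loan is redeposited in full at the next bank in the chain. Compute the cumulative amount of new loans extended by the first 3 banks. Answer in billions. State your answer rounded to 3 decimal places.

Bank i lends (1 − rr)^i of the original deposit: Bank 1 lends 52.1·0.7920 = 41.2632, Bank 2 lends 52.1·0.7920² ≈ 32.6805, and so on.
Summing a geometric series: total = 52.1·[0.7920·(1 − 0.7920^3) / (1 − 0.7920)] ≈ 99.8266 billion.

¥99.827 billion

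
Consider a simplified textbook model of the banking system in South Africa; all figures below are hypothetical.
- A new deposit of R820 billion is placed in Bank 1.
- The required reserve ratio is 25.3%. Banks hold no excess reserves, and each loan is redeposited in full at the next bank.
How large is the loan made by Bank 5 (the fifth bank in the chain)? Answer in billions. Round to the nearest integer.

R191 billion

Each bank lends a fraction (1 − rr) = 0.7470 of the deposit it receives, so Bank 5 receives 820·0.7470^4 and lends 820·0.7470^5 ≈ 190.7291 billion.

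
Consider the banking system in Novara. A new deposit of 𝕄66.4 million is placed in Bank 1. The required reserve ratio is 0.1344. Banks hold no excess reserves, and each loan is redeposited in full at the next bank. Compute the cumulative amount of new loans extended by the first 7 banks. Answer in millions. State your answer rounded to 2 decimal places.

Bank i lends (1 − rr)^i of the original deposit: Bank 1 lends 66.4·0.8656 ≈ 57.4758, Bank 2 lends 66.4·0.8656² ≈ 49.7511, and so on.
Summing a geometric series: total = 66.4·[0.8656·(1 − 0.8656^7) / (1 − 0.8656)] ≈ 271.9411 million.

𝕄271.94 million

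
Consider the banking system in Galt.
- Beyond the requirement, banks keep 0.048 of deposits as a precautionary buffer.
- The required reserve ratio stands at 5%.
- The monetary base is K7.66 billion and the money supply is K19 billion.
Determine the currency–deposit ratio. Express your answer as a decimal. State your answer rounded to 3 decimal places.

0.511

Using m = M/MB = 19/7.66 ≈ 2.480418. From m = (1 + c)/(c + rr + e), rearranging gives 1 + c = m·(c + rr + e), so c·(1 − m) = m·(rr + e) − 1.
Hence c = [m·(rr + e) − 1]/(1 − m) = [2.480418 × (0.05 + 0.048) − 1] / (1 − 2.480418) ≈ 0.511287.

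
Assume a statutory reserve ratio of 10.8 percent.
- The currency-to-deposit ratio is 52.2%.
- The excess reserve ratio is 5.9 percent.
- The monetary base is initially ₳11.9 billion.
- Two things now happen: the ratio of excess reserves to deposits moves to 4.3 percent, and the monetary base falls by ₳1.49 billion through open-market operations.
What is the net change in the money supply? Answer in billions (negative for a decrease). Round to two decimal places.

-2.74 billion

Before: m₁ = (1 + 0.522) / (0.108 + 0.059 + 0.522) ≈ 2.20900, MB₁ = 11.9, so M₁ = 2.20900 × 11.9 = 26.2871 billion.
After: m₂ = (1 + 0.522) / (0.108 + 0.043 + 0.522) ≈ 2.26152, MB₂ = 11.9 − 1.49 = 10.41, so M₂ = 2.26152 × 10.41 ≈ 23.5424 billion.
ΔM = M₂ − M₁ = 23.5424 − 26.2871 = -2.7447 billion.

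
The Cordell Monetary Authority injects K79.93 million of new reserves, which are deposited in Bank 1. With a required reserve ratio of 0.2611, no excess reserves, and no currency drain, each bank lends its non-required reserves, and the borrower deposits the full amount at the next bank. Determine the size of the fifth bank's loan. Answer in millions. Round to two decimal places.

K17.61 million

Each bank lends a fraction (1 − rr) = 0.7389 of the deposit it receives, so Bank 5 receives 79.93·0.7389^4 and lends 79.93·0.7389^5 ≈ 17.6051 million.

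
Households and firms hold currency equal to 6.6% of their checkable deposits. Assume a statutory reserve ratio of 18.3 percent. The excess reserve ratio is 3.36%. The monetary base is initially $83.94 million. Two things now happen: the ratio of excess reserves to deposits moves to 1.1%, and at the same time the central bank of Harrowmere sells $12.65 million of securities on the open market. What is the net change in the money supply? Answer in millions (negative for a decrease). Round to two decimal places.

-24.34 million

Before: m₁ = (1 + 0.066) / (0.183 + 0.0336 + 0.066) ≈ 3.77212, MB₁ = 83.94, so M₁ = 3.77212 × 83.94 ≈ 316.6318 million.
After: m₂ = (1 + 0.066) / (0.183 + 0.011 + 0.066) = 4.1, MB₂ = 83.94 − 12.65 = 71.29, so M₂ = 4.1 × 71.29 = 292.289 million.
ΔM = M₂ − M₁ = 292.289 − 316.6318 = -24.3428 million.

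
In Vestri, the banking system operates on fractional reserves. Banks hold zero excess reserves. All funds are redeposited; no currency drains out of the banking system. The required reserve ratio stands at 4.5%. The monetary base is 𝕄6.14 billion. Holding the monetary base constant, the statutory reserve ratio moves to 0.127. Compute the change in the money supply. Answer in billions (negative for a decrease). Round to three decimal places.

-88.098 billion

Initially m₁ = 1 / (0.045) ≈ 22.22222, so M₁ = 22.22222 × 6.14 ≈ 136.4444 billion.
After the change m₂ = 1 / (0.127) ≈ 7.87402, so M₂ = 7.87402 × 6.14 ≈ 48.3465 billion.
ΔM = M₂ − M₁ = 48.3465 − 136.4444 = -88.0979 billion.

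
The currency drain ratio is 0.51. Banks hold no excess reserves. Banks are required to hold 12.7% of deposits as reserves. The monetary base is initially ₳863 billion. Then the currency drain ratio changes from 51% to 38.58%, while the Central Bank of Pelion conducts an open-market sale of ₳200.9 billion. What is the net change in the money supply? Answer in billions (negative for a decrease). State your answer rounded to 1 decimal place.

Before: m₁ = (1 + 0.51) / (0.127 + 0.51) ≈ 2.37049, MB₁ = 863, so M₁ = 2.37049 × 863 ≈ 2045.7329 billion.
After: m₂ = (1 + 0.3858) / (0.127 + 0.3858) ≈ 2.70242, MB₂ = 863 − 200.9 = 662.1, so M₂ = 2.70242 × 662.1 ≈ 1789.2723 billion.
ΔM = M₂ − M₁ = 1789.2723 − 2045.7329 = -256.4606 billion.

-256.5 billion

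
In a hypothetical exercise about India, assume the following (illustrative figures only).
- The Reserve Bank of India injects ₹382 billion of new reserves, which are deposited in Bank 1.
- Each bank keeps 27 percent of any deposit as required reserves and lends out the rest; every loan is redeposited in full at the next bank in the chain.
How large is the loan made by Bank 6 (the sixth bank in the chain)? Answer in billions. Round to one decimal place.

₹57.8 billion

Each bank lends a fraction (1 − rr) = 0.7300 of the deposit it receives, so Bank 6 receives 382·0.7300^5 and lends 382·0.7300^6 ≈ 57.8097 billion.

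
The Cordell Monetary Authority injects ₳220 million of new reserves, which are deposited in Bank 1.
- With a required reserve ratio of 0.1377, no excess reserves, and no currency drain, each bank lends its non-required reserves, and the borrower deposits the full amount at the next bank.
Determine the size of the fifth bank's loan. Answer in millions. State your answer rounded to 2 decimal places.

Each bank lends a fraction (1 − rr) = 0.8623 of the deposit it receives, so Bank 5 receives 220·0.8623^4 and lends 220·0.8623^5 ≈ 104.8853 million.

₳104.89 million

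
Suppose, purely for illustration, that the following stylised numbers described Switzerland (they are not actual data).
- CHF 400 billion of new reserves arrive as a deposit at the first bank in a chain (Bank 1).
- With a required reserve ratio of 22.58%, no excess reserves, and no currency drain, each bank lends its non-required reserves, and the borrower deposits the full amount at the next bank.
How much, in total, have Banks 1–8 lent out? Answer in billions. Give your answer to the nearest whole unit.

CHF 1194 billion

Bank i lends (1 − rr)^i of the original deposit: Bank 1 lends 400·0.7742 = 309.6800, Bank 2 lends 400·0.7742² ≈ 239.7543, and so on.
Summing a geometric series: total = 400·[0.7742·(1 − 0.7742^8) / (1 − 0.7742)] ≈ 1194.4624 billion.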